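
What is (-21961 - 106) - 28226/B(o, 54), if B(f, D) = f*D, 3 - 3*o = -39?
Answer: -8355439/378 ≈ -22104.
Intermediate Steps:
o = 14 (o = 1 - ⅓*(-39) = 1 + 13 = 14)
B(f, D) = D*f
(-21961 - 106) - 28226/B(o, 54) = (-21961 - 106) - 28226/(54*14) = -22067 - 28226/756 = -22067 - 28226*1/756 = -22067 - 14113/378 = -8355439/378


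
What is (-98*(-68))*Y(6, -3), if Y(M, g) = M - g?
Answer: 59976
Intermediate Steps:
(-98*(-68))*Y(6, -3) = (-98*(-68))*(6 - 1*(-3)) = 6664*(6 + 3) = 6664*9 = 59976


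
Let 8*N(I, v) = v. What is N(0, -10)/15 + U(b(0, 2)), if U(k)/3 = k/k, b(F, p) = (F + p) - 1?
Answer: 35/12 ≈ 2.9167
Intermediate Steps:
N(I, v) = v/8
b(F, p) = -1 + F + p
U(k) = 3 (U(k) = 3*(k/k) = 3*1 = 3)
N(0, -10)/15 + U(b(0, 2)) = ((⅛)*(-10))/15 + 3 = -5/4*1/15 + 3 = -1/12 + 3 = 35/12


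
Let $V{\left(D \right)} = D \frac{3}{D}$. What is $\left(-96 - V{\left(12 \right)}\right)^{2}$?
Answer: $9801$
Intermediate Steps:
$V{\left(D \right)} = 3$
$\left(-96 - V{\left(12 \right)}\right)^{2} = \left(-96 - 3\right)^{2} = \left(-99\right)^{2} = 9801$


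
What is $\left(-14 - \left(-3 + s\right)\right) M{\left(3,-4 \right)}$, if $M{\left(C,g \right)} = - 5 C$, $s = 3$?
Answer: $210$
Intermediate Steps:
$\left(-14 - \left(-3 + s\right)\right) M{\left(3,-4 \right)} = \left(-14 + \left(3 - 3\right)\right) \left(\left(-5\right) 3\right) = \left(-14 + \left(3 - 3\right)\right) \left(-15\right) = \left(-14 + 0\right) \left(-15\right) = \left(-14\right) \left(-15\right) = 210$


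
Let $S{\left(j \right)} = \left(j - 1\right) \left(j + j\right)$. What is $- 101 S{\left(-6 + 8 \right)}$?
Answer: $-404$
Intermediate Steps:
$S{\left(j \right)} = 2 j \left(-1 + j\right)$ ($S{\left(j \right)} = \left(-1 + j\right) 2 j = 2 j \left(-1 + j\right)$)
$- 101 S{\left(-6 + 8 \right)} = - 101 \cdot 2 \left(-6 + 8\right) \left(-1 + \left(-6 + 8\right)\right) = - 101 \cdot 2 \cdot 2 \left(-1 + 2\right) = - 101 \cdot 2 \cdot 2 \cdot 1 = \left(-101\right) 4 = -404$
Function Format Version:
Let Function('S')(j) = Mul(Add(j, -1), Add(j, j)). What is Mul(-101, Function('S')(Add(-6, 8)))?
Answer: -404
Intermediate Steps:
Function('S')(j) = Mul(2, j, Add(-1, j)) (Function('S')(j) = Mul(Add(-1, j), Mul(2, j)) = Mul(2, j, Add(-1, j)))
Mul(-101, Function('S')(Add(-6, 8))) = Mul(-101, Mul(2, Add(-6, 8), Add(-1, Add(-6, 8)))) = Mul(-101, Mul(2, 2, Add(-1, 2))) = Mul(-101, Mul(2, 2, 1)) = Mul(-101, 4) = -404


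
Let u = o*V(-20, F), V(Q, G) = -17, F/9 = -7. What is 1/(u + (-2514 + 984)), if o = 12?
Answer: -1/1734 ≈ -0.00057670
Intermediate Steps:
F = -63 (F = 9*(-7) = -63)
u = -204 (u = 12*(-17) = -204)
1/(u + (-2514 + 984)) = 1/(-204 + (-2514 + 984)) = 1/(-204 - 1530) = 1/(-1734) = -1/1734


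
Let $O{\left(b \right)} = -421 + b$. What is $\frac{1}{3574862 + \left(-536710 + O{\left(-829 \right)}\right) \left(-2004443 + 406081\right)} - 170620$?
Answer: $- \frac{146709039590696839}{859858396382} \approx -1.7062 \cdot 10^{5}$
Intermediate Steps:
$\frac{1}{3574862 + \left(-536710 + O{\left(-829 \right)}\right) \left(-2004443 + 406081\right)} - 170620 = \frac{1}{3574862 + \left(-536710 - 1250\right) \left(-2004443 + 406081\right)} - 170620 = \frac{1}{3574862 + \left(-536710 - 1250\right) \left(-1598362\right)} + \left(-992036 + 821416\right) = \frac{1}{3574862 - -859854821520} - 170620 = \frac{1}{3574862 + 859854821520} - 170620 = \frac{1}{859858396382} - 170620 = - \frac{146709039590696839}{859858396382}$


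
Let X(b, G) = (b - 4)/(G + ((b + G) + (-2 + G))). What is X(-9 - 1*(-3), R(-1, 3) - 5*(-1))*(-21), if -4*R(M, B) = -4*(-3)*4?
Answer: -210/29 ≈ -7.2414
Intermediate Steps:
R(M, B) = -12 (R(M, B) = -(-4*(-3))*4/4 = -3*4 = -¼*48 = -12)
X(b, G) = (-4 + b)/(-2 + b + 3*G) (X(b, G) = (-4 + b)/(G + ((G + b) + (-2 + G))) = (-4 + b)/(G + (-2 + b + 2*G)) = (-4 + b)/(-2 + b + 3*G))
X(-9 - 1*(-3), R(-1, 3) - 5*(-1))*(-21) = ((-4 + (-9 - 1*(-3)))/(-2 + (-9 - 1*(-3)) + 3*(-12 - 5*(-1))))*(-21) = ((-4 + (-9 + 3))/(-2 + (-9 + 3) + 3*(-12 + 5)))*(-21) = ((-4 - 6)/(-2 - 6 + 3*(-7)))*(-21) = (-10/(-2 - 6 - 21))*(-21) = (-10/(-29))*(-21) = -1/29*(-10)*(-21) = (10/29)*(-21) = -210/29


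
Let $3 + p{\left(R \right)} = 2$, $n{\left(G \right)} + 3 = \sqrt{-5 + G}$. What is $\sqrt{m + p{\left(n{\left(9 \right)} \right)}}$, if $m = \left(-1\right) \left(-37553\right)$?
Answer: $4 \sqrt{2347} \approx 193.78$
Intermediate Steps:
$n{\left(G \right)} = -3 + \sqrt{-5 + G}$
$p{\left(R \right)} = -1$ ($p{\left(R \right)} = -3 + 2 = -1$)
$m = 37553$
$\sqrt{m + p{\left(n{\left(9 \right)} \right)}} = \sqrt{37553 - 1} = \sqrt{37552} = 4 \sqrt{2347}$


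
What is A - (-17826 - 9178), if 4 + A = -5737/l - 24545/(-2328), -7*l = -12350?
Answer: 388240620299/14375400 ≈ 27007.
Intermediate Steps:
l = 12350/7 (l = -⅐*(-12350) = 12350/7 ≈ 1764.3)
A = 47318699/14375400 (A = -4 + (-5737/12350/7 - 24545/(-2328)) = -4 + (-5737*7/12350 - 24545*(-1/2328)) = -4 + (-40159/12350 + 24545/2328) = -4 + 104820299/14375400 = 47318699/14375400 ≈ 3.2916)
A - (-17826 - 9178) = 47318699/14375400 - (-17826 - 9178) = 47318699/14375400 - 1*(-27004) = 47318699/14375400 + 27004 = 388240620299/14375400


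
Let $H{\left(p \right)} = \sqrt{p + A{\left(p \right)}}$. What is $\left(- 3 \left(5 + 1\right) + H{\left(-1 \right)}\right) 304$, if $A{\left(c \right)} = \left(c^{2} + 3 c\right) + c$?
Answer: $-5472 + 608 i \approx -5472.0 + 608.0 i$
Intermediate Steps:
$A{\left(c \right)} = c^{2} + 4 c$
$H{\left(p \right)} = \sqrt{p + p \left(4 + p\right)}$
$\left(- 3 \left(5 + 1\right) + H{\left(-1 \right)}\right) 304 = \left(- 3 \left(5 + 1\right) + \sqrt{- (5 - 1)}\right) 304 = \left(\left(-3\right) 6 + \sqrt{\left(-1\right) 4}\right) 304 = \left(-18 + \sqrt{-4}\right) 304 = \left(-18 + 2 i\right) 304 = -5472 + 608 i$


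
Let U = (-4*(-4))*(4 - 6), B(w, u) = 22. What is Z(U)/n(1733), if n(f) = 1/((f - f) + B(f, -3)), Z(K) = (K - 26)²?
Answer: 74008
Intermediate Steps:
U = -32 (U = 16*(-2) = -32)
Z(K) = (-26 + K)²
n(f) = 1/22 (n(f) = 1/((f - f) + 22) = 1/(0 + 22) = 1/22)
Z(U)/n(1733) = (-26 - 32)²/(1/22) = (-58)²*22 = 3364*22 = 74008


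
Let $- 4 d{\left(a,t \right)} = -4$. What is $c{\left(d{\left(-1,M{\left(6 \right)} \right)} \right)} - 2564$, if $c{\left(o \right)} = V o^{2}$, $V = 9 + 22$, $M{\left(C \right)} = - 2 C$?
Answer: $-2533$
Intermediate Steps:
$d{\left(a,t \right)} = 1$ ($d{\left(a,t \right)} = \left(- \frac{1}{4}\right) \left(-4\right) = 1$)
$V = 31$
$c{\left(o \right)} = 31 o^{2}$
$c{\left(d{\left(-1,M{\left(6 \right)} \right)} \right)} - 2564 = 31 \cdot 1^{2} - 2564 = 31 \cdot 1 - 2564 = 31 - 2564 = -2533$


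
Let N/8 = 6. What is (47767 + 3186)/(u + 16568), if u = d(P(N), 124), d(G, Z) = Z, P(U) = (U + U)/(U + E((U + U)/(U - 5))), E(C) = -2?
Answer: 50953/16692 ≈ 3.0525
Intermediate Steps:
N = 48 (N = 8*6 = 48)
P(U) = 2*U/(-2 + U) (P(U) = (U + U)/(U - 2) = (2*U)/(-2 + U) = 2*U/(-2 + U))
u = 124
(47767 + 3186)/(u + 16568) = (47767 + 3186)/(124 + 16568) = 50953/16692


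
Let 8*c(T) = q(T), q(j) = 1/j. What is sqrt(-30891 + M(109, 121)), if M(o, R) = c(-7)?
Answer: I*sqrt(24218558)/28 ≈ 175.76*I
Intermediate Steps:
c(T) = 1/(8*T)
M(o, R) = -1/56 (M(o, R) = (1/8)/(-7) = (1/8)*(-1/7) = -1/56)
sqrt(-30891 + M(109, 121)) = sqrt(-30891 - 1/56) = sqrt(-1729897/56) = I*sqrt(24218558)/28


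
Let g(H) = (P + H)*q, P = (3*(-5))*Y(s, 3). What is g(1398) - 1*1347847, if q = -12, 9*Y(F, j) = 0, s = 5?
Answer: -1364623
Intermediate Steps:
Y(F, j) = 0 (Y(F, j) = (1/9)*0 = 0)
P = 0 (P = (3*(-5))*0 = -15*0 = 0)
g(H) = -12*H (g(H) = (0 + H)*(-12) = H*(-12) = -12*H)
g(1398) - 1*1347847 = -12*1398 - 1*1347847 = -16776 - 1347847 = -1364623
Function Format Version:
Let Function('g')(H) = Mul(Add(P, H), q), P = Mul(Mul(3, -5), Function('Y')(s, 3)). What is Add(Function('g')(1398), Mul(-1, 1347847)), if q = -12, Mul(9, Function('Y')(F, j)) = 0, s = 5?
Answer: -1364623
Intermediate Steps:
Function('Y')(F, j) = 0 (Function('Y')(F, j) = Mul(Rational(1, 9), 0) = 0)
P = 0 (P = Mul(Mul(3, -5), 0) = Mul(-15, 0) = 0)
Function('g')(H) = Mul(-12, H) (Function('g')(H) = Mul(Add(0, H), -12) = Mul(H, -12) = Mul(-12, H))
Add(Function('g')(1398), Mul(-1, 1347847)) = Add(Mul(-12, 1398), Mul(-1, 1347847)) = Add(-16776, -1347847) = -1364623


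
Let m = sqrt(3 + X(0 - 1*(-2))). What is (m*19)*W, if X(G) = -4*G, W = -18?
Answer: -342*I*sqrt(5) ≈ -764.74*I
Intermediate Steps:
m = I*sqrt(5) (m = sqrt(3 - 4*(0 - 1*(-2))) = sqrt(3 - 4*(0 + 2)) = sqrt(3 - 4*2) = sqrt(3 - 8) = sqrt(-5) = I*sqrt(5) ≈ 2.2361*I)
(m*19)*W = ((I*sqrt(5))*19)*(-18) = (19*I*sqrt(5))*(-18) = -342*I*sqrt(5)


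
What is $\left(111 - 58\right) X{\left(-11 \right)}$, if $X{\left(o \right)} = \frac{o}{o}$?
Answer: $53$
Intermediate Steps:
$X{\left(o \right)} = 1$
$\left(111 - 58\right) X{\left(-11 \right)} = \left(111 - 58\right) 1 = 53 \cdot 1 = 53$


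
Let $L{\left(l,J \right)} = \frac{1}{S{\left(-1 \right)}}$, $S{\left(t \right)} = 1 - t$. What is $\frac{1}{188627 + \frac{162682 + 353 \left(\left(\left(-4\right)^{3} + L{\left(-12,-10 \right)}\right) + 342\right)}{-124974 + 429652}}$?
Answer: $\frac{609356}{114941516197} \approx 5.3014 \cdot 10^{-6}$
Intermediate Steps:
$L{\left(l,J \right)} = \frac{1}{2}$ ($L{\left(l,J \right)} = \frac{1}{1 - -1} = \frac{1}{1 + 1} = \frac{1}{2}$)
$\frac{1}{188627 + \frac{162682 + 353 \left(\left(\left(-4\right)^{3} + L{\left(-12,-10 \right)}\right) + 342\right)}{-124974 + 429652}} = \frac{1}{188627 + \frac{162682 + 353 \left(\left(\left(-4\right)^{3} + \frac{1}{2}\right) + 342\right)}{-124974 + 429652}} = \frac{1}{188627 + \frac{162682 + 353 \left(\left(-64 + \frac{1}{2}\right) + 342\right)}{304678}} = \frac{1}{188627 + \left(162682 + 353 \left(- \frac{127}{2} + 342\right)\right) \frac{1}{304678}} = \frac{1}{188627 + \left(162682 + 353 \cdot \frac{557}{2}\right) \frac{1}{304678}} = \frac{1}{188627 + \left(162682 + \frac{196621}{2}\right) \frac{1}{304678}} = \frac{1}{188627 + \frac{521985}{2} \cdot \frac{1}{304678}} = \frac{1}{188627 + \frac{521985}{609356}} = \frac{1}{\frac{114941516197}{609356}} = \frac{609356}{114941516197}$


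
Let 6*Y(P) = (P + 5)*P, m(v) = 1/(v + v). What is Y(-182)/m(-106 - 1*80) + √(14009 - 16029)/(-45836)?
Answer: -1997268 - I*√505/22918 ≈ -1.9973e+6 - 0.00098055*I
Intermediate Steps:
m(v) = 1/(2*v)
Y(P) = P*(5 + P)/6 (Y(P) = ((P + 5)*P)/6 = ((5 + P)*P)/6 = (P*(5 + P))/6 = P*(5 + P)/6)
Y(-182)/m(-106 - 1*80) + √(14009 - 16029)/(-45836) = ((⅙)*(-182)*(5 - 182))/((1/(2*(-106 - 1*80)))) + √(14009 - 16029)/(-45836) = ((⅙)*(-182)*(-177))/((1/(2*(-106 - 80)))) + √(-2020)*(-1/45836) = 5369/(((½)/(-186))) + (2*I*√505)*(-1/45836) = 5369/(((½)*(-1/186))) - I*√505/22918 = 5369/(-1/372) - I*√505/22918 = 5369*(-372) - I*√505/22918 = -1997268 - I*√505/22918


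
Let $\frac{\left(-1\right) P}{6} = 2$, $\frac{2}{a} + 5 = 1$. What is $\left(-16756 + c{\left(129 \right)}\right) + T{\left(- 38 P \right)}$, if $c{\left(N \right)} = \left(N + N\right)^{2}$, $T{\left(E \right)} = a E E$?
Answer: $-54160$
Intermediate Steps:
$a = - \frac{1}{2}$ ($a = \frac{2}{-5 + 1} = \frac{2}{-4} = 2 \left(- \frac{1}{4}\right) = - \frac{1}{2} \approx -0.5$)
$P = -12$ ($P = \left(-6\right) 2 = -12$)
$T{\left(E \right)} = - \frac{E^{2}}{2}$ ($T{\left(E \right)} = - \frac{E}{2} E = - \frac{E^{2}}{2}$)
$c{\left(N \right)} = 4 N^{2}$ ($c{\left(N \right)} = \left(2 N\right)^{2} = 4 N^{2}$)
$\left(-16756 + c{\left(129 \right)}\right) + T{\left(- 38 P \right)} = \left(-16756 + 4 \cdot 129^{2}\right) - \frac{\left(\left(-38\right) \left(-12\right)\right)^{2}}{2} = \left(-16756 + 4 \cdot 16641\right) - \frac{456^{2}}{2} = \left(-16756 + 66564\right) - 103968 = 49808 - 103968 = -54160$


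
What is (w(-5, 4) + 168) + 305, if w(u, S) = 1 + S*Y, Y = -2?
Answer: 466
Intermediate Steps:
w(u, S) = 1 - 2*S (w(u, S) = 1 + S*(-2) = 1 - 2*S)
(w(-5, 4) + 168) + 305 = ((1 - 2*4) + 168) + 305 = ((1 - 8) + 168) + 305 = (-7 + 168) + 305 = 161 + 305 = 466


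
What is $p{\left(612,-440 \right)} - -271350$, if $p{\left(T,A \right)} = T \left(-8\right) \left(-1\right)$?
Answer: $276246$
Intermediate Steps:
$p{\left(T,A \right)} = 8 T$ ($p{\left(T,A \right)} = - 8 T \left(-1\right) = 8 T$)
$p{\left(612,-440 \right)} - -271350 = 8 \cdot 612 - -271350 = 4896 + 271350 = 276246$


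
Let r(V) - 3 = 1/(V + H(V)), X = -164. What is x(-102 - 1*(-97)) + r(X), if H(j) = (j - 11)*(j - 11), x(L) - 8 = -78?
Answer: -2040886/30461 ≈ -67.000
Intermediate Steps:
x(L) = -70 (x(L) = 8 - 78 = -70)
H(j) = (-11 + j)² (H(j) = (-11 + j)*(-11 + j) = (-11 + j)²)
r(V) = 3 + 1/(V + (-11 + V)²)
x(-102 - 1*(-97)) + r(X) = -70 + (1 + 3*(-164) + 3*(-11 - 164)²)/(-164 + (-11 - 164)²) = -70 + (1 - 492 + 3*(-175)²)/(-164 + (-175)²) = -70 + (1 - 492 + 3*30625)/(-164 + 30625) = -70 + (1 - 492 + 91875)/30461 = -70 + (1/30461)*91384 = -70 + 91384/30461 = -2040886/30461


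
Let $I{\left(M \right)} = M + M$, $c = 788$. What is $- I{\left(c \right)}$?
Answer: $-1576$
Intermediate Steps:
$I{\left(M \right)} = 2 M$
$- I{\left(c \right)} = - 2 \cdot 788 = \left(-1\right) 1576 = -1576$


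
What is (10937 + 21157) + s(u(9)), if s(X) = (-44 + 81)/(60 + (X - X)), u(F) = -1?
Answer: 1925677/60 ≈ 32095.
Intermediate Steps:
s(X) = 37/60 (s(X) = 37/(60 + 0) = 37/60)
(10937 + 21157) + s(u(9)) = (10937 + 21157) + 37/60 = 32094 + 37/60 = 1925677/60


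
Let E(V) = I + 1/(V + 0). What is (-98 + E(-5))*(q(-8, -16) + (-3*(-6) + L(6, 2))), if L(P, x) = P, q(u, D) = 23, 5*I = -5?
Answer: -23312/5 ≈ -4662.4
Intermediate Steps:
I = -1 (I = (1/5)*(-5) = -1)
E(V) = -1 + 1/V (E(V) = -1 + 1/(V + 0) = -1 + 1/V)
(-98 + E(-5))*(q(-8, -16) + (-3*(-6) + L(6, 2))) = (-98 + (1 - 1*(-5))/(-5))*(23 + (-3*(-6) + 6)) = (-98 - (1 + 5)/5)*(23 + (18 + 6)) = (-98 - 1/5*6)*(23 + 24) = (-98 - 6/5)*47 = -496/5*47 = -23312/5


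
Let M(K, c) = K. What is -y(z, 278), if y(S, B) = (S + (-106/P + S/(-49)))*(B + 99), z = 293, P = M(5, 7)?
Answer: -24552502/245 ≈ -1.0021e+5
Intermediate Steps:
P = 5
y(S, B) = (99 + B)*(-106/5 + 48*S/49) (y(S, B) = (S + (-106/5 + S/(-49)))*(B + 99) = (S + (-106*⅕ + S*(-1/49)))*(99 + B) = (S + (-106/5 - S/49))*(99 + B) = (-106/5 + 48*S/49)*(99 + B) = (99 + B)*(-106/5 + 48*S/49))
-y(z, 278) = -(-10494/5 - 106/5*278 + (48/49)*293*(99 + 278)) = -(-10494/5 - 29468/5 + (48/49)*293*377) = -(-10494/5 - 29468/5 + 5302128/49) = -1*24552502/245 = -24552502/245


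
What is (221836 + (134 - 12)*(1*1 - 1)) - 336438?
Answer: -114602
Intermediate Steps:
(221836 + (134 - 12)*(1*1 - 1)) - 336438 = (221836 + 122*(1 - 1)) - 336438 = (221836 + 122*0) - 336438 = (221836 + 0) - 336438 = 221836 - 336438 = -114602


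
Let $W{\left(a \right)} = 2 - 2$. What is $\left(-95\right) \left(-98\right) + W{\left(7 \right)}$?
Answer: $9310$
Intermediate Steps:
$W{\left(a \right)} = 0$
$\left(-95\right) \left(-98\right) + W{\left(7 \right)} = \left(-95\right) \left(-98\right) + 0 = 9310 + 0 = 9310$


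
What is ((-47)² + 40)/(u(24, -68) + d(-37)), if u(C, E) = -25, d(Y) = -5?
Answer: -2249/30 ≈ -74.967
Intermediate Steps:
((-47)² + 40)/(u(24, -68) + d(-37)) = ((-47)² + 40)/(-25 - 5) = (2209 + 40)/(-30) = 2249*(-1/30) = -2249/30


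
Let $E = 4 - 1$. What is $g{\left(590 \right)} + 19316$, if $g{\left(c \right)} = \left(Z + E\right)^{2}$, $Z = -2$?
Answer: $19317$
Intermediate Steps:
$E = 3$
$g{\left(c \right)} = 1$ ($g{\left(c \right)} = \left(-2 + 3\right)^{2} = 1^{2} = 1$)
$g{\left(590 \right)} + 19316 = 1 + 19316 = 19317$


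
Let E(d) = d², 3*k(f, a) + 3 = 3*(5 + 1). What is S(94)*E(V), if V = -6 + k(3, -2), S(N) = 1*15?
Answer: 15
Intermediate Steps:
k(f, a) = 5 (k(f, a) = -1 + (3*(5 + 1))/3 = -1 + (3*6)/3 = -1 + (⅓)*18 = -1 + 6 = 5)
S(N) = 15
V = -1 (V = -6 + 5 = -1)
S(94)*E(V) = 15*(-1)² = 15*1 = 15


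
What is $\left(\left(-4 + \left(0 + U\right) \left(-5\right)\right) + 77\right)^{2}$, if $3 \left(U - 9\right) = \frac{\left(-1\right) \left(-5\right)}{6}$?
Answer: $\frac{229441}{324} \approx 708.15$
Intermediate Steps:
$U = \frac{167}{18}$ ($U = 9 + \frac{\left(-1\right) \left(-5\right) \frac{1}{6}}{3} = 9 + \frac{5 \cdot \frac{1}{6}}{3} = 9 + \frac{1}{3} \cdot \frac{5}{6} = 9 + \frac{5}{18} = \frac{167}{18} \approx 9.2778$)
$\left(\left(-4 + \left(0 + U\right) \left(-5\right)\right) + 77\right)^{2} = \left(\left(-4 + \left(0 + \frac{167}{18}\right) \left(-5\right)\right) + 77\right)^{2} = \left(\left(-4 + \frac{167}{18} \left(-5\right)\right) + 77\right)^{2} = \left(\left(-4 - \frac{835}{18}\right) + 77\right)^{2} = \left(- \frac{907}{18} + 77\right)^{2} = \left(\frac{479}{18}\right)^{2} = \frac{229441}{324}$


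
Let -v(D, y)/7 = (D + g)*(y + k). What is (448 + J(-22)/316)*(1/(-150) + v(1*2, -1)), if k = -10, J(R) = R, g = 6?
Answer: 2179784809/7900 ≈ 2.7592e+5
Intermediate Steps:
v(D, y) = -7*(-10 + y)*(6 + D) (v(D, y) = -7*(D + 6)*(y - 10) = -7*(6 + D)*(-10 + y) = -7*(-10 + y)*(6 + D))
(448 + J(-22)/316)*(1/(-150) + v(1*2, -1)) = (448 - 22/316)*(1/(-150) + (420 - 42*(-1) + 70*(1*2) - 7*1*2*(-1))) = (448 - 22*1/316)*(-1/150 + (420 + 42 + 70*2 - 7*2*(-1))) = (448 - 11/158)*(-1/150 + (420 + 42 + 140 + 14)) = 70773*(-1/150 + 616)/158 = (70773/158)*(92399/150) = 2179784809/7900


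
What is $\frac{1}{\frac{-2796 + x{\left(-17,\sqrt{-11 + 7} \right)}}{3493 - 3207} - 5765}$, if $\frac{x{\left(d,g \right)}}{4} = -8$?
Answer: $- \frac{143}{825809} \approx -0.00017316$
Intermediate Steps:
$x{\left(d,g \right)} = -32$ ($x{\left(d,g \right)} = 4 \left(-8\right) = -32$)
$\frac{1}{\frac{-2796 + x{\left(-17,\sqrt{-11 + 7} \right)}}{3493 - 3207} - 5765} = \frac{1}{\frac{-2796 - 32}{3493 - 3207} - 5765} = \frac{1}{- \frac{2828}{286} - 5765} = \frac{1}{\left(-2828\right) \frac{1}{286} - 5765} = \frac{1}{- \frac{1414}{143} - 5765} = \frac{1}{- \frac{825809}{143}} = - \frac{143}{825809}$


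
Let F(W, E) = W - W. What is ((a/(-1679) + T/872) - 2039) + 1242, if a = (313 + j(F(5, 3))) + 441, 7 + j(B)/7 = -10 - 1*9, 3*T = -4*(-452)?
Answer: -437386891/549033 ≈ -796.65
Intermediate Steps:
T = 1808/3 (T = (-4*(-452))/3 = (1/3)*1808 = 1808/3 ≈ 602.67)
F(W, E) = 0
j(B) = -182 (j(B) = -49 + 7*(-10 - 1*9) = -49 + 7*(-10 - 9) = -49 + 7*(-19) = -49 - 133 = -182)
a = 572 (a = (313 - 182) + 441 = 131 + 441 = 572)
((a/(-1679) + T/872) - 2039) + 1242 = ((572/(-1679) + (1808/3)/872) - 2039) + 1242 = ((572*(-1/1679) + (1808/3)*(1/872)) - 2039) + 1242 = ((-572/1679 + 226/327) - 2039) + 1242 = (192410/549033 - 2039) + 1242 = -1119285877/549033 + 1242 = -437386891/549033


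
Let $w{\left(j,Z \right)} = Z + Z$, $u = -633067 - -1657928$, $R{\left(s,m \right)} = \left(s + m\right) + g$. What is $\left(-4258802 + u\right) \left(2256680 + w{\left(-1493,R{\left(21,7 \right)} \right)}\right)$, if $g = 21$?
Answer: $-7298286902098$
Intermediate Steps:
$R{\left(s,m \right)} = 21 + m + s$ ($R{\left(s,m \right)} = \left(s + m\right) + 21 = \left(m + s\right) + 21 = 21 + m + s$)
$u = 1024861$ ($u = -633067 + 1657928 = 1024861$)
$w{\left(j,Z \right)} = 2 Z$
$\left(-4258802 + u\right) \left(2256680 + w{\left(-1493,R{\left(21,7 \right)} \right)}\right) = \left(-4258802 + 1024861\right) \left(2256680 + 2 \left(21 + 7 + 21\right)\right) = - 3233941 \left(2256680 + 2 \cdot 49\right) = - 3233941 \left(2256680 + 98\right) = \left(-3233941\right) 2256778 = -7298286902098$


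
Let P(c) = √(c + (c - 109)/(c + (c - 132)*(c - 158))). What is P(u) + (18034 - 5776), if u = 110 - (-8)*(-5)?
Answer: 12258 + √237483534/1842 ≈ 12266.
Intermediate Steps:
u = 70 (u = 110 - 1*40 = 110 - 40 = 70)
P(c) = √(c + (-109 + c)/(c + (-158 + c)*(-132 + c))) (P(c) = √(c + (-109 + c)/(c + (-132 + c)*(-158 + c))) = √(c + (-109 + c)/(c + (-158 + c)*(-132 + c))))
P(u) + (18034 - 5776) = √((-109 + 70 + 70*(20856 + 70² - 289*70))/(20856 + 70² - 289*70)) + (18034 - 5776) = √((-109 + 70 + 70*(20856 + 4900 - 20230))/(20856 + 4900 - 20230)) + 12258 = √((-109 + 70 + 70*5526)/5526) + 12258 = √((-109 + 70 + 386820)/5526) + 12258 = √((1/5526)*386781) + 12258 = √(128927/1842) + 12258 = √237483534/1842 + 12258 = 12258 + √237483534/1842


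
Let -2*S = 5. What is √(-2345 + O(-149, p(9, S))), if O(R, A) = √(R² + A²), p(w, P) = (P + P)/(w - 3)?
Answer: √(-84420 + 6*√799261)/6 ≈ 46.861*I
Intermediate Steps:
S = -5/2 (S = -½*5 = -5/2 ≈ -2.5000)
p(w, P) = 2*P/(-3 + w) (p(w, P) = (2*P)/(-3 + w) = 2*P/(-3 + w))
O(R, A) = √(A² + R²)
√(-2345 + O(-149, p(9, S))) = √(-2345 + √((2*(-5/2)/(-3 + 9))² + (-149)²)) = √(-2345 + √((2*(-5/2)/6)² + 22201)) = √(-2345 + √((2*(-5/2)*(⅙))² + 22201)) = √(-2345 + √((-⅚)² + 22201)) = √(-2345 + √(25/36 + 22201)) = √(-2345 + √(799261/36)) = √(-2345 + √799261/6)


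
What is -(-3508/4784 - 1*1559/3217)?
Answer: 4685873/3847532 ≈ 1.2179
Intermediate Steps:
-(-3508/4784 - 1*1559/3217) = -(-3508*1/4784 - 1559*1/3217) = -(-877/1196 - 1559/3217) = -1*(-4685873/3847532) = 4685873/3847532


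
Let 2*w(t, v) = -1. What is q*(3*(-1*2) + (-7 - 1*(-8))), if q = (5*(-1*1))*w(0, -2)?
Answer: -25/2 ≈ -12.500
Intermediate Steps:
w(t, v) = -½ (w(t, v) = (½)*(-1) = -½)
q = 5/2 (q = (5*(-1*1))*(-½) = (5*(-1))*(-½) = -5*(-½) = 5/2 ≈ 2.5000)
q*(3*(-1*2) + (-7 - 1*(-8))) = 5*(3*(-1*2) + (-7 - 1*(-8)))/2 = 5*(3*(-2) + (-7 + 8))/2 = 5*(-6 + 1)/2 = (5/2)*(-5) = -25/2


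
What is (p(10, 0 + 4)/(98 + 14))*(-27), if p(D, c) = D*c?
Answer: -135/14 ≈ -9.6429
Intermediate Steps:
(p(10, 0 + 4)/(98 + 14))*(-27) = ((10*(0 + 4))/(98 + 14))*(-27) = ((10*4)/112)*(-27) = (40*(1/112))*(-27) = (5/14)*(-27) = -135/14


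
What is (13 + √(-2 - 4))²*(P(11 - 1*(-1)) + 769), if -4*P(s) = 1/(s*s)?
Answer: 72199709/576 + 5758259*I*√6/288 ≈ 1.2535e+5 + 48975.0*I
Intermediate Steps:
P(s) = -1/(4*s²)
(13 + √(-2 - 4))²*(P(11 - 1*(-1)) + 769) = (13 + √(-2 - 4))²*(-1/(4*(11 - 1*(-1))²) + 769) = (13 + √(-6))²*(-1/(4*(11 + 1)²) + 769) = (13 + I*√6)²*(-¼/12² + 769) = (13 + I*√6)²*(-¼*1/144 + 769) = (13 + I*√6)²*(-1/576 + 769) = (13 + I*√6)²*(442943/576) = 442943*(13 + I*√6)²/576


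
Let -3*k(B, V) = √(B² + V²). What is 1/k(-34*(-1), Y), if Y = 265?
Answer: -3*√71381/71381 ≈ -0.011229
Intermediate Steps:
k(B, V) = -√(B² + V²)/3
1/k(-34*(-1), Y) = 1/(-√((-34*(-1))² + 265²)/3) = 1/(-√(34² + 70225)/3) = 1/(-√(1156 + 70225)/3) = 1/(-√71381/3) = -3*√71381/71381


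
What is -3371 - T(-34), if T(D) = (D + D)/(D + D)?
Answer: -3372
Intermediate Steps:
T(D) = 1 (T(D) = (2*D)/((2*D)) = (2*D)*(1/(2*D)) = 1)
-3371 - T(-34) = -3371 - 1*1 = -3371 - 1 = -3372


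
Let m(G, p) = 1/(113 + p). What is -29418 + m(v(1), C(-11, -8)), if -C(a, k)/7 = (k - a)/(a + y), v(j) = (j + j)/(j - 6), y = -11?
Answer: -73750904/2507 ≈ -29418.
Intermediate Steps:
v(j) = 2*j/(-6 + j) (v(j) = (2*j)/(-6 + j) = 2*j/(-6 + j))
C(a, k) = -7*(k - a)/(-11 + a) (C(a, k) = -7*(k - a)/(a - 11) = -7*(k - a)/(-11 + a))
-29418 + m(v(1), C(-11, -8)) = -29418 + 1/(113 + 7*(-11 - 1*(-8))/(-11 - 11)) = -29418 + 1/(113 + 7*(-11 + 8)/(-22)) = -29418 + 1/(113 + 7*(-1/22)*(-3)) = -29418 + 1/(113 + 21/22) = -29418 + 1/(2507/22) = -29418 + 22/2507 = -73750904/2507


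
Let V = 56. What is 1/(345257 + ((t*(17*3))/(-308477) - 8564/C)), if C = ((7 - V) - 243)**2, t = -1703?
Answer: 505807364/174633624680955 ≈ 2.8964e-6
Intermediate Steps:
C = 85264 (C = ((7 - 1*56) - 243)**2 = ((7 - 56) - 243)**2 = (-49 - 243)**2 = (-292)**2 = 85264)
1/(345257 + ((t*(17*3))/(-308477) - 8564/C)) = 1/(345257 + (-28951*3/(-308477) - 8564/85264)) = 1/(345257 + (-1703*51*(-1/308477) - 8564*1/85264)) = 1/(345257 + (-86853*(-1/308477) - 2141/21316)) = 1/(345257 + (6681/23729 - 2141/21316)) = 1/(345257 + 91608407/505807364) = 1/(174633624680955/505807364) = 505807364/174633624680955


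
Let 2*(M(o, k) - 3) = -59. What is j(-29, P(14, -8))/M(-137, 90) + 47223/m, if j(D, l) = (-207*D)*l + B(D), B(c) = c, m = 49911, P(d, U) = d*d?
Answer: -39147989893/881761 ≈ -44398.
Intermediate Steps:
P(d, U) = d²
M(o, k) = -53/2 (M(o, k) = 3 + (½)*(-59) = 3 - 59/2 = -53/2)
j(D, l) = D - 207*D*l (j(D, l) = (-207*D)*l + D = -207*D*l + D = D - 207*D*l)
j(-29, P(14, -8))/M(-137, 90) + 47223/m = (-29*(1 - 207*14²))/(-53/2) + 47223/49911 = -29*(1 - 207*196)*(-2/53) + 47223*(1/49911) = -29*(1 - 40572)*(-2/53) + 15741/16637 = -29*(-40571)*(-2/53) + 15741/16637 = 1176559*(-2/53) + 15741/16637 = -2353118/53 + 15741/16637 = -39147989893/881761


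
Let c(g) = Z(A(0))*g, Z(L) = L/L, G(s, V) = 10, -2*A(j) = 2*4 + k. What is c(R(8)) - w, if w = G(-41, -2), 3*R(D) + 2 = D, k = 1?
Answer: -8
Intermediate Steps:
A(j) = -9/2 (A(j) = -(2*4 + 1)/2 = -(8 + 1)/2 = -1/2*9 = -9/2)
R(D) = -2/3 + D/3
Z(L) = 1
w = 10
c(g) = g (c(g) = 1*g = g)
c(R(8)) - w = (-2/3 + (1/3)*8) - 1*10 = (-2/3 + 8/3) - 10 = 2 - 10 = -8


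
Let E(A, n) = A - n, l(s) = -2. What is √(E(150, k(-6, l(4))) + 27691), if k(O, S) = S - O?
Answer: 3*√3093 ≈ 166.84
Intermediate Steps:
√(E(150, k(-6, l(4))) + 27691) = √((150 - (-2 - 1*(-6))) + 27691) = √((150 - (-2 + 6)) + 27691) = √((150 - 1*4) + 27691) = √((150 - 4) + 27691) = √(146 + 27691) = √27837 = 3*√3093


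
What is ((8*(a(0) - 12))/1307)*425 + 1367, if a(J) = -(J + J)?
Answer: 1745869/1307 ≈ 1335.8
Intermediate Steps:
a(J) = -2*J
((8*(a(0) - 12))/1307)*425 + 1367 = ((8*(-2*0 - 12))/1307)*425 + 1367 = ((8*(0 - 12))*(1/1307))*425 + 1367 = ((8*(-12))*(1/1307))*425 + 1367 = -96*1/1307*425 + 1367 = -96/1307*425 + 1367 = -40800/1307 + 1367 = 1745869/1307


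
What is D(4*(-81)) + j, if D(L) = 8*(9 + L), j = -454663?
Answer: -457183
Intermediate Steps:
D(L) = 72 + 8*L
D(4*(-81)) + j = (72 + 8*(4*(-81))) - 454663 = (72 + 8*(-324)) - 454663 = (72 - 2592) - 454663 = -2520 - 454663 = -457183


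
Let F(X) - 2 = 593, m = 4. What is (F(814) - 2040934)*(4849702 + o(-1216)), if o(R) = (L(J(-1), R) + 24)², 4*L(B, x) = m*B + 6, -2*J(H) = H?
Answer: -9896415398142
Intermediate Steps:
J(H) = -H/2
F(X) = 595 (F(X) = 2 + 593 = 595)
L(B, x) = 3/2 + B (L(B, x) = (4*B + 6)/4 = (6 + 4*B)/4 = 3/2 + B)
o(R) = 676 (o(R) = ((3/2 - ½*(-1)) + 24)² = ((3/2 + ½) + 24)² = (2 + 24)² = 26² = 676)
(F(814) - 2040934)*(4849702 + o(-1216)) = (595 - 2040934)*(4849702 + 676) = -2040339*4850378 = -9896415398142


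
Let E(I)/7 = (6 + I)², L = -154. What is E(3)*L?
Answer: -87318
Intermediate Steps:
E(I) = 7*(6 + I)²
E(3)*L = (7*(6 + 3)²)*(-154) = (7*9²)*(-154) = (7*81)*(-154) = 567*(-154) = -87318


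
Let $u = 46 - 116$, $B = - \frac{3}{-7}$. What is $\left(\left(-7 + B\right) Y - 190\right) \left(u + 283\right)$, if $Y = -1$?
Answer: $- \frac{273492}{7} \approx -39070.0$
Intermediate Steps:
$B = \frac{3}{7}$ ($B = \left(-3\right) \left(- \frac{1}{7}\right) = \frac{3}{7} \approx 0.42857$)
$u = -70$ ($u = 46 - 116 = -70$)
$\left(\left(-7 + B\right) Y - 190\right) \left(u + 283\right) = \left(\left(-7 + \frac{3}{7}\right) \left(-1\right) - 190\right) \left(-70 + 283\right) = \left(\left(- \frac{46}{7}\right) \left(-1\right) - 190\right) 213 = \left(\frac{46}{7} - 190\right) 213 = \left(- \frac{1284}{7}\right) 213 = - \frac{273492}{7}$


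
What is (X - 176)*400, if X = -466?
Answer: -256800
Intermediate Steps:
(X - 176)*400 = (-466 - 176)*400 = -642*400 = -256800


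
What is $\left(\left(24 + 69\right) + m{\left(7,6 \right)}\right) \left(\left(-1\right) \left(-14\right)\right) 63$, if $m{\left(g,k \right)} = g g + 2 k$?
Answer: $135828$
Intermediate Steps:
$m{\left(g,k \right)} = g^{2} + 2 k$
$\left(\left(24 + 69\right) + m{\left(7,6 \right)}\right) \left(\left(-1\right) \left(-14\right)\right) 63 = \left(\left(24 + 69\right) + \left(7^{2} + 2 \cdot 6\right)\right) \left(\left(-1\right) \left(-14\right)\right) 63 = \left(93 + \left(49 + 12\right)\right) 14 \cdot 63 = \left(93 + 61\right) 14 \cdot 63 = 154 \cdot 14 \cdot 63 = 2156 \cdot 63 = 135828$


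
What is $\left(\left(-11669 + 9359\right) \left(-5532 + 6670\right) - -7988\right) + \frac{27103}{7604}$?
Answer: $- \frac{19928475265}{7604} \approx -2.6208 \cdot 10^{6}$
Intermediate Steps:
$\left(\left(-11669 + 9359\right) \left(-5532 + 6670\right) - -7988\right) + \frac{27103}{7604} = \left(\left(-2310\right) 1138 + 7988\right) + 27103 \cdot \frac{1}{7604} = \left(-2628780 + 7988\right) + \frac{27103}{7604} = -2620792 + \frac{27103}{7604} = - \frac{19928475265}{7604}$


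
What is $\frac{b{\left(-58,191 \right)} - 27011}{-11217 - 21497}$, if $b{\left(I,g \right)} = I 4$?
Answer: $\frac{27243}{32714} \approx 0.83276$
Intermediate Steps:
$b{\left(I,g \right)} = 4 I$
$\frac{b{\left(-58,191 \right)} - 27011}{-11217 - 21497} = \frac{4 \left(-58\right) - 27011}{-11217 - 21497} = \frac{-232 - 27011}{-32714} = \left(-27243\right) \left(- \frac{1}{32714}\right) = \frac{27243}{32714}$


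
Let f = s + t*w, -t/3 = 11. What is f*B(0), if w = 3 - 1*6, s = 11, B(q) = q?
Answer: 0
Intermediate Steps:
t = -33 (t = -3*11 = -33)
w = -3 (w = 3 - 6 = -3)
f = 110 (f = 11 - 33*(-3) = 11 + 99 = 110)
f*B(0) = 110*0 = 0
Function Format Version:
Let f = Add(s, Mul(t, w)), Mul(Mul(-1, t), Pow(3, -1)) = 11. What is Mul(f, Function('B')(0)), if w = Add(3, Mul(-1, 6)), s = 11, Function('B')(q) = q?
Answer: 0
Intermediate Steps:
t = -33 (t = Mul(-3, 11) = -33)
w = -3 (w = Add(3, -6) = -3)
f = 110 (f = Add(11, Mul(-33, -3)) = Add(11, 99) = 110)
Mul(f, Function('B')(0)) = Mul(110, 0) = 0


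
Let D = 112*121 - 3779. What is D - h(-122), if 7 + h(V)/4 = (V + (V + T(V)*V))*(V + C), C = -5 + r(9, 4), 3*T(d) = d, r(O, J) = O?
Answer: 6709147/3 ≈ 2.2364e+6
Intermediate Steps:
T(d) = d/3
C = 4 (C = -5 + 9 = 4)
D = 9773 (D = 13552 - 3779 = 9773)
h(V) = -28 + 4*(4 + V)*(2*V + V²/3) (h(V) = -28 + 4*((V + (V + (V/3)*V))*(V + 4)) = -28 + 4*((V + (V + V²/3))*(4 + V)) = -28 + 4*((2*V + V²/3)*(4 + V)) = -28 + 4*((4 + V)*(2*V + V²/3)) = -28 + 4*(4 + V)*(2*V + V²/3))
D - h(-122) = 9773 - (-28 + 32*(-122) + (4/3)*(-122)³ + (40/3)*(-122)²) = 9773 - (-28 - 3904 + (4/3)*(-1815848) + (40/3)*14884) = 9773 - (-28 - 3904 - 7263392/3 + 595360/3) = 9773 - 1*(-6679828/3) = 9773 + 6679828/3 = 6709147/3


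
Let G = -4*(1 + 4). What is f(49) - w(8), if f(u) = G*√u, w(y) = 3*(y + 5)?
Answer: -179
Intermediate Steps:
w(y) = 15 + 3*y (w(y) = 3*(5 + y) = 15 + 3*y)
G = -20 (G = -4*5 = -20)
f(u) = -20*√u
f(49) - w(8) = -20*√49 - (15 + 3*8) = -20*7 - (15 + 24) = -140 - 1*39 = -140 - 39 = -179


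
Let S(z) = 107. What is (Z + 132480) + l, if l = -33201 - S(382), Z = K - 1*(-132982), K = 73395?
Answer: 305549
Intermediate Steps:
Z = 206377 (Z = 73395 - 1*(-132982) = 73395 + 132982 = 206377)
l = -33308 (l = -33201 - 1*107 = -33201 - 107 = -33308)
(Z + 132480) + l = (206377 + 132480) - 33308 = 338857 - 33308 = 305549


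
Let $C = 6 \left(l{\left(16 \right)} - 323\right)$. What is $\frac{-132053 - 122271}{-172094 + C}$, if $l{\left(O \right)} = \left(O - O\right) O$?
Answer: $\frac{63581}{43508} \approx 1.4614$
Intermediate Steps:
$l{\left(O \right)} = 0$ ($l{\left(O \right)} = 0 O = 0$)
$C = -1938$ ($C = 6 \left(0 - 323\right) = 6 \left(-323\right) = -1938$)
$\frac{-132053 - 122271}{-172094 + C} = \frac{-132053 - 122271}{-172094 - 1938} = - \frac{254324}{-174032} = \left(-254324\right) \left(- \frac{1}{174032}\right) = \frac{63581}{43508}$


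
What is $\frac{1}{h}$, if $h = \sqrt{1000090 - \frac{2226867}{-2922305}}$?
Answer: $\frac{\sqrt{8540641608595740685}}{2922570234317} \approx 0.00099996$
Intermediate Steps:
$h = \frac{\sqrt{8540641608595740685}}{2922305}$ ($h = \sqrt{1000090 - - \frac{2226867}{2922305}} = \sqrt{1000090 + \frac{2226867}{2922305}} = \sqrt{\frac{2922570234317}{2922305}} = \frac{\sqrt{8540641608595740685}}{2922305} \approx 1000.0$)
$\frac{1}{h} = \frac{1}{\frac{1}{2922305} \sqrt{8540641608595740685}} = \frac{\sqrt{8540641608595740685}}{2922570234317}$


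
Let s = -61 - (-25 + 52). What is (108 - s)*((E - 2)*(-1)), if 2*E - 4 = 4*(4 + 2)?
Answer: -2352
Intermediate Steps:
s = -88 (s = -61 - 1*27 = -61 - 27 = -88)
E = 14 (E = 2 + (4*(4 + 2))/2 = 2 + (4*6)/2 = 2 + (½)*24 = 2 + 12 = 14)
(108 - s)*((E - 2)*(-1)) = (108 - 1*(-88))*((14 - 2)*(-1)) = (108 + 88)*(12*(-1)) = 196*(-12) = -2352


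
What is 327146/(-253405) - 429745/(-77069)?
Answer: 83686716651/19529669945 ≈ 4.2851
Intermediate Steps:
327146/(-253405) - 429745/(-77069) = 327146*(-1/253405) - 429745*(-1/77069) = -327146/253405 + 429745/77069 = 83686716651/19529669945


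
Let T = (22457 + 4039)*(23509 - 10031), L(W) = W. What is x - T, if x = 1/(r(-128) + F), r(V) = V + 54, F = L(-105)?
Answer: -63923242753/179 ≈ -3.5711e+8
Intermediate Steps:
F = -105
r(V) = 54 + V
T = 357113088 (T = 26496*13478 = 357113088)
x = -1/179 (x = 1/((54 - 128) - 105) = 1/(-74 - 105) = 1/(-179) = -1/179 ≈ -0.0055866)
x - T = -1/179 - 1*357113088 = -1/179 - 357113088 = -63923242753/179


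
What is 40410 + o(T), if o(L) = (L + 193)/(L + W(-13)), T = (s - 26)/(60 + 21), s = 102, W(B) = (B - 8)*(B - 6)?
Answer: 1309097659/32395 ≈ 40411.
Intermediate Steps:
W(B) = (-8 + B)*(-6 + B)
T = 76/81 (T = (102 - 26)/(60 + 21) = 76/81 ≈ 0.93827)
o(L) = (193 + L)/(399 + L) (o(L) = (L + 193)/(L + (48 + (-13)**2 - 14*(-13))) = (193 + L)/(L + (48 + 169 + 182)) = (193 + L)/(L + 399) = (193 + L)/(399 + L))
40410 + o(T) = 40410 + (193 + 76/81)/(399 + 76/81) = 40410 + (15709/81)/(32395/81) = 40410 + (81/32395)*(15709/81) = 40410 + 15709/32395 = 1309097659/32395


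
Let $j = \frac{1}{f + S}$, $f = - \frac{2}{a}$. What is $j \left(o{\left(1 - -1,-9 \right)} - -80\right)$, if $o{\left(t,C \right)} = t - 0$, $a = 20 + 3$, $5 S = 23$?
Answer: $\frac{9430}{519} \approx 18.17$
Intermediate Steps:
$S = \frac{23}{5}$ ($S = \frac{1}{5} \cdot 23 = \frac{23}{5} \approx 4.6$)
$a = 23$
$f = - \frac{2}{23} \approx -0.086957$
$o{\left(t,C \right)} = t$ ($o{\left(t,C \right)} = t + 0 = t$)
$j = \frac{115}{519}$ ($j = \frac{1}{- \frac{2}{23} + \frac{23}{5}} = \frac{1}{\frac{519}{115}} = \frac{115}{519} \approx 0.22158$)
$j \left(o{\left(1 - -1,-9 \right)} - -80\right) = \frac{115 \left(\left(1 - -1\right) - -80\right)}{519} = \frac{115 \left(\left(1 + 1\right) + 80\right)}{519} = \frac{115 \left(2 + 80\right)}{519} = \frac{115}{519} \cdot 82 = \frac{9430}{519}$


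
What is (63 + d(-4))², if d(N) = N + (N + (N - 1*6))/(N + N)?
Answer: 59049/16 ≈ 3690.6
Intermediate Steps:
d(N) = N + (-6 + 2*N)/(2*N) (d(N) = N + (N + (N - 6))/((2*N)) = N + (N + (-6 + N))*(1/(2*N)) = N + (-6 + 2*N)*(1/(2*N)) = N + (-6 + 2*N)/(2*N))
(63 + d(-4))² = (63 + (1 - 4 - 3/(-4)))² = (63 + (1 - 4 - 3*(-¼)))² = (63 + (1 - 4 + ¾))² = (63 - 9/4)² = (243/4)² = 59049/16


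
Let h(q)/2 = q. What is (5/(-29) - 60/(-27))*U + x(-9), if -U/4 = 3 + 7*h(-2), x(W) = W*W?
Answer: 74641/261 ≈ 285.98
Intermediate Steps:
h(q) = 2*q
x(W) = W**2
U = 100 (U = -4*(3 + 7*(2*(-2))) = -4*(3 + 7*(-4)) = -4*(3 - 28) = -4*(-25) = 100)
(5/(-29) - 60/(-27))*U + x(-9) = (5/(-29) - 60/(-27))*100 + (-9)**2 = (5*(-1/29) - 60*(-1/27))*100 + 81 = (-5/29 + 20/9)*100 + 81 = (535/261)*100 + 81 = 53500/261 + 81 = 74641/261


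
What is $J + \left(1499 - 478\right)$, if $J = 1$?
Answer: $1022$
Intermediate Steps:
$J + \left(1499 - 478\right) = 1 + \left(1499 - 478\right) = 1 + 1021 = 1022$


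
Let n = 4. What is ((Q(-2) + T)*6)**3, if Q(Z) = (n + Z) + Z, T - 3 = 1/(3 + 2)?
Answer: 884736/125 ≈ 7077.9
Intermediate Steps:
T = 16/5 (T = 3 + 1/(3 + 2) = 3 + 1/5 = 16/5 ≈ 3.2000)
Q(Z) = 4 + 2*Z (Q(Z) = (4 + Z) + Z = 4 + 2*Z)
((Q(-2) + T)*6)**3 = (((4 + 2*(-2)) + 16/5)*6)**3 = (((4 - 4) + 16/5)*6)**3 = ((0 + 16/5)*6)**3 = ((16/5)*6)**3 = (96/5)**3 = 884736/125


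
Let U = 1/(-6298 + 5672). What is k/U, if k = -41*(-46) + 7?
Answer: -1185018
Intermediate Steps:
U = -1/626 (U = 1/(-626) = -1/626 ≈ -0.0015974)
k = 1893 (k = 1886 + 7 = 1893)
k/U = 1893/(-1/626) = 1893*(-626) = -1185018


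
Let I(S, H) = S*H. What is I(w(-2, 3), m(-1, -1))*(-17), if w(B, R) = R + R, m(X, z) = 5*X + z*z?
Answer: 408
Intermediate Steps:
m(X, z) = z² + 5*X (m(X, z) = 5*X + z² = z² + 5*X)
w(B, R) = 2*R
I(S, H) = H*S
I(w(-2, 3), m(-1, -1))*(-17) = (((-1)² + 5*(-1))*(2*3))*(-17) = ((1 - 5)*6)*(-17) = -4*6*(-17) = -24*(-17) = 408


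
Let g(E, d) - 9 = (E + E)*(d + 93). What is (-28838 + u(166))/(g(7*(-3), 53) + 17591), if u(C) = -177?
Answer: -29015/11468 ≈ -2.5301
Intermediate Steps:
g(E, d) = 9 + 2*E*(93 + d) (g(E, d) = 9 + (E + E)*(d + 93) = 9 + (2*E)*(93 + d) = 9 + 2*E*(93 + d))
(-28838 + u(166))/(g(7*(-3), 53) + 17591) = (-28838 - 177)/((9 + 186*(7*(-3)) + 2*(7*(-3))*53) + 17591) = -29015/((9 + 186*(-21) + 2*(-21)*53) + 17591) = -29015/((9 - 3906 - 2226) + 17591) = -29015/(-6123 + 17591) = -29015/11468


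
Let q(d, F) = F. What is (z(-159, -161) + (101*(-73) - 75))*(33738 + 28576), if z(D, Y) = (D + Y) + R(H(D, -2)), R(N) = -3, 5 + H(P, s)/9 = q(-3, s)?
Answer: -484242094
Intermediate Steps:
H(P, s) = -45 + 9*s
z(D, Y) = -3 + D + Y (z(D, Y) = (D + Y) - 3 = -3 + D + Y)
(z(-159, -161) + (101*(-73) - 75))*(33738 + 28576) = ((-3 - 159 - 161) + (101*(-73) - 75))*(33738 + 28576) = (-323 + (-7373 - 75))*62314 = (-323 - 7448)*62314 = -7771*62314 = -484242094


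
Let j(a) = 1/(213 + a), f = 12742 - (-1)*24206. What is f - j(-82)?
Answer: 4840187/131 ≈ 36948.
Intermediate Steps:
f = 36948 (f = 12742 - 1*(-24206) = 12742 + 24206 = 36948)
f - j(-82) = 36948 - 1/(213 - 82) = 36948 - 1/131 = 4840187/131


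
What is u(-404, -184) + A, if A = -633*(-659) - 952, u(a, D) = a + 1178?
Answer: 416969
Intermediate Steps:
u(a, D) = 1178 + a
A = 416195 (A = 417147 - 952 = 416195)
u(-404, -184) + A = (1178 - 404) + 416195 = 774 + 416195 = 416969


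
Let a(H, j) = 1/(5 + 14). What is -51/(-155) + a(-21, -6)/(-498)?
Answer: 482407/1466610 ≈ 0.32893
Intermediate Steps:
a(H, j) = 1/19
-51/(-155) + a(-21, -6)/(-498) = -51/(-155) + (1/19)/(-498) = -51*(-1/155) + (1/19)*(-1/498) = 51/155 - 1/9462 = 482407/1466610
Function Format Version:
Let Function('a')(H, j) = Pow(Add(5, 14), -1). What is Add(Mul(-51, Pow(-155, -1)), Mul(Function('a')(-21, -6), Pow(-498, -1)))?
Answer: Rational(482407, 1466610) ≈ 0.32893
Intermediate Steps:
Function('a')(H, j) = Rational(1, 19) (Function('a')(H, j) = Pow(19, -1) = Rational(1, 19))
Add(Mul(-51, Pow(-155, -1)), Mul(Function('a')(-21, -6), Pow(-498, -1))) = Add(Mul(-51, Pow(-155, -1)), Mul(Rational(1, 19), Pow(-498, -1))) = Add(Mul(-51, Rational(-1, 155)), Mul(Rational(1, 19), Rational(-1, 498))) = Add(Rational(51, 155), Rational(-1, 9462)) = Rational(482407, 1466610)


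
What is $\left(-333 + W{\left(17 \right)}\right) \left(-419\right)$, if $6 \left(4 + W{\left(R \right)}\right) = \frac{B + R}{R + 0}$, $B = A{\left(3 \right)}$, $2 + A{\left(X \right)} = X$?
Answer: $\frac{2399194}{17} \approx 1.4113 \cdot 10^{5}$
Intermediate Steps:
$A{\left(X \right)} = -2 + X$
$B = 1$ ($B = -2 + 3 = 1$)
$W{\left(R \right)} = -4 + \frac{1 + R}{6 R}$ ($W{\left(R \right)} = -4 + \frac{\left(1 + R\right) \frac{1}{R + 0}}{6} = -4 + \frac{\left(1 + R\right) \frac{1}{R}}{6} = -4 + \frac{\frac{1}{R} \left(1 + R\right)}{6} = -4 + \frac{1 + R}{6 R}$)
$\left(-333 + W{\left(17 \right)}\right) \left(-419\right) = \left(-333 + \frac{1 - 391}{6 \cdot 17}\right) \left(-419\right) = \left(-333 + \frac{1}{6} \cdot \frac{1}{17} \left(1 - 391\right)\right) \left(-419\right) = \left(-333 + \frac{1}{6} \cdot \frac{1}{17} \left(-390\right)\right) \left(-419\right) = \left(-333 - \frac{65}{17}\right) \left(-419\right) = \left(- \frac{5726}{17}\right) \left(-419\right) = \frac{2399194}{17}$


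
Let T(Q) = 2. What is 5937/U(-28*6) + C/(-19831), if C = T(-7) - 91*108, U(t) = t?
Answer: -5527899/158648 ≈ -34.844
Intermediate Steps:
C = -9826 (C = 2 - 91*108 = 2 - 9828 = -9826)
5937/U(-28*6) + C/(-19831) = 5937/((-28*6)) - 9826/(-19831) = 5937/(-168) - 9826*(-1/19831) = 5937*(-1/168) + 9826/19831 = -1979/56 + 9826/19831 = -5527899/158648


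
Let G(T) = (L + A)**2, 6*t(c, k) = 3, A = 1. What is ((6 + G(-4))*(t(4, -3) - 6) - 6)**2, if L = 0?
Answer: 7921/4 ≈ 1980.3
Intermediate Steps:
t(c, k) = 1/2 (t(c, k) = (1/6)*3 = 1/2)
G(T) = 1 (G(T) = (0 + 1)**2 = 1**2 = 1)
((6 + G(-4))*(t(4, -3) - 6) - 6)**2 = ((6 + 1)*(1/2 - 6) - 6)**2 = (7*(-11/2) - 6)**2 = (-77/2 - 6)**2 = (-89/2)**2 = 7921/4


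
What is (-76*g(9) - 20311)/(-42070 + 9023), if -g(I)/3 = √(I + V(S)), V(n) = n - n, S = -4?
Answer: 19627/33047 ≈ 0.59391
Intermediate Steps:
V(n) = 0
g(I) = -3*√I (g(I) = -3*√(I + 0) = -3*√I)
(-76*g(9) - 20311)/(-42070 + 9023) = (-(-228)*√9 - 20311)/(-42070 + 9023) = (-(-228)*3 - 20311)/(-33047) = (-76*(-9) - 20311)*(-1/33047) = (684 - 20311)*(-1/33047) = -19627*(-1/33047) = 19627/33047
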